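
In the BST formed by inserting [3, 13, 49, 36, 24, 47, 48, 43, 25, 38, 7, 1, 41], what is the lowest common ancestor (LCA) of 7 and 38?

Tree insertion order: [3, 13, 49, 36, 24, 47, 48, 43, 25, 38, 7, 1, 41]
Tree (level-order array): [3, 1, 13, None, None, 7, 49, None, None, 36, None, 24, 47, None, 25, 43, 48, None, None, 38, None, None, None, None, 41]
In a BST, the LCA of p=7, q=38 is the first node v on the
root-to-leaf path with p <= v <= q (go left if both < v, right if both > v).
Walk from root:
  at 3: both 7 and 38 > 3, go right
  at 13: 7 <= 13 <= 38, this is the LCA
LCA = 13


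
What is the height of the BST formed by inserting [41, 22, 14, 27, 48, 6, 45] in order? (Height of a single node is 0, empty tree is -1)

Insertion order: [41, 22, 14, 27, 48, 6, 45]
Tree (level-order array): [41, 22, 48, 14, 27, 45, None, 6]
Compute height bottom-up (empty subtree = -1):
  height(6) = 1 + max(-1, -1) = 0
  height(14) = 1 + max(0, -1) = 1
  height(27) = 1 + max(-1, -1) = 0
  height(22) = 1 + max(1, 0) = 2
  height(45) = 1 + max(-1, -1) = 0
  height(48) = 1 + max(0, -1) = 1
  height(41) = 1 + max(2, 1) = 3
Height = 3


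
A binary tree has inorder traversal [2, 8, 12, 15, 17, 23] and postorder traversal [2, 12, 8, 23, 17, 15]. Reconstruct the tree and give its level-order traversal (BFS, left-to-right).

Inorder:   [2, 8, 12, 15, 17, 23]
Postorder: [2, 12, 8, 23, 17, 15]
Algorithm: postorder visits root last, so walk postorder right-to-left;
each value is the root of the current inorder slice — split it at that
value, recurse on the right subtree first, then the left.
Recursive splits:
  root=15; inorder splits into left=[2, 8, 12], right=[17, 23]
  root=17; inorder splits into left=[], right=[23]
  root=23; inorder splits into left=[], right=[]
  root=8; inorder splits into left=[2], right=[12]
  root=12; inorder splits into left=[], right=[]
  root=2; inorder splits into left=[], right=[]
Reconstructed level-order: [15, 8, 17, 2, 12, 23]


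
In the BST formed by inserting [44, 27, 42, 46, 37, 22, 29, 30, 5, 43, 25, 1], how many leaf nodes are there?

Tree built from: [44, 27, 42, 46, 37, 22, 29, 30, 5, 43, 25, 1]
Tree (level-order array): [44, 27, 46, 22, 42, None, None, 5, 25, 37, 43, 1, None, None, None, 29, None, None, None, None, None, None, 30]
Rule: A leaf has 0 children.
Per-node child counts:
  node 44: 2 child(ren)
  node 27: 2 child(ren)
  node 22: 2 child(ren)
  node 5: 1 child(ren)
  node 1: 0 child(ren)
  node 25: 0 child(ren)
  node 42: 2 child(ren)
  node 37: 1 child(ren)
  node 29: 1 child(ren)
  node 30: 0 child(ren)
  node 43: 0 child(ren)
  node 46: 0 child(ren)
Matching nodes: [1, 25, 30, 43, 46]
Count of leaf nodes: 5


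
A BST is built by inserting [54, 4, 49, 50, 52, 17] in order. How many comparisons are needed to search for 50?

Search path for 50: 54 -> 4 -> 49 -> 50
Found: True
Comparisons: 4


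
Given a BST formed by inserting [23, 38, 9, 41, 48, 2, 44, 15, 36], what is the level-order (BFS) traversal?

Tree insertion order: [23, 38, 9, 41, 48, 2, 44, 15, 36]
Tree (level-order array): [23, 9, 38, 2, 15, 36, 41, None, None, None, None, None, None, None, 48, 44]
BFS from the root, enqueuing left then right child of each popped node:
  queue [23] -> pop 23, enqueue [9, 38], visited so far: [23]
  queue [9, 38] -> pop 9, enqueue [2, 15], visited so far: [23, 9]
  queue [38, 2, 15] -> pop 38, enqueue [36, 41], visited so far: [23, 9, 38]
  queue [2, 15, 36, 41] -> pop 2, enqueue [none], visited so far: [23, 9, 38, 2]
  queue [15, 36, 41] -> pop 15, enqueue [none], visited so far: [23, 9, 38, 2, 15]
  queue [36, 41] -> pop 36, enqueue [none], visited so far: [23, 9, 38, 2, 15, 36]
  queue [41] -> pop 41, enqueue [48], visited so far: [23, 9, 38, 2, 15, 36, 41]
  queue [48] -> pop 48, enqueue [44], visited so far: [23, 9, 38, 2, 15, 36, 41, 48]
  queue [44] -> pop 44, enqueue [none], visited so far: [23, 9, 38, 2, 15, 36, 41, 48, 44]
Result: [23, 9, 38, 2, 15, 36, 41, 48, 44]


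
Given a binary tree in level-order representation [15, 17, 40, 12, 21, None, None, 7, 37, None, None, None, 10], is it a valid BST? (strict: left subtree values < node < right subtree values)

Level-order array: [15, 17, 40, 12, 21, None, None, 7, 37, None, None, None, 10]
Validate using subtree bounds (lo, hi): at each node, require lo < value < hi,
then recurse left with hi=value and right with lo=value.
Preorder trace (stopping at first violation):
  at node 15 with bounds (-inf, +inf): OK
  at node 17 with bounds (-inf, 15): VIOLATION
Node 17 violates its bound: not (-inf < 17 < 15).
Result: Not a valid BST


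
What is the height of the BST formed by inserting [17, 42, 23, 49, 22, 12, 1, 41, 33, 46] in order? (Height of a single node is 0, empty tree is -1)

Insertion order: [17, 42, 23, 49, 22, 12, 1, 41, 33, 46]
Tree (level-order array): [17, 12, 42, 1, None, 23, 49, None, None, 22, 41, 46, None, None, None, 33]
Compute height bottom-up (empty subtree = -1):
  height(1) = 1 + max(-1, -1) = 0
  height(12) = 1 + max(0, -1) = 1
  height(22) = 1 + max(-1, -1) = 0
  height(33) = 1 + max(-1, -1) = 0
  height(41) = 1 + max(0, -1) = 1
  height(23) = 1 + max(0, 1) = 2
  height(46) = 1 + max(-1, -1) = 0
  height(49) = 1 + max(0, -1) = 1
  height(42) = 1 + max(2, 1) = 3
  height(17) = 1 + max(1, 3) = 4
Height = 4


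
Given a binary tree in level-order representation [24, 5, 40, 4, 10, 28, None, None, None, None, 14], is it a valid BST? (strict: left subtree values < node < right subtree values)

Level-order array: [24, 5, 40, 4, 10, 28, None, None, None, None, 14]
Validate using subtree bounds (lo, hi): at each node, require lo < value < hi,
then recurse left with hi=value and right with lo=value.
Preorder trace (stopping at first violation):
  at node 24 with bounds (-inf, +inf): OK
  at node 5 with bounds (-inf, 24): OK
  at node 4 with bounds (-inf, 5): OK
  at node 10 with bounds (5, 24): OK
  at node 14 with bounds (10, 24): OK
  at node 40 with bounds (24, +inf): OK
  at node 28 with bounds (24, 40): OK
No violation found at any node.
Result: Valid BST


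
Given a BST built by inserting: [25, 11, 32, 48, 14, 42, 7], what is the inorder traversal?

Tree insertion order: [25, 11, 32, 48, 14, 42, 7]
Tree (level-order array): [25, 11, 32, 7, 14, None, 48, None, None, None, None, 42]
Inorder traversal: [7, 11, 14, 25, 32, 42, 48]


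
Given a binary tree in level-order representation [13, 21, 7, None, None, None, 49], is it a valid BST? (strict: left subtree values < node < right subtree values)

Level-order array: [13, 21, 7, None, None, None, 49]
Validate using subtree bounds (lo, hi): at each node, require lo < value < hi,
then recurse left with hi=value and right with lo=value.
Preorder trace (stopping at first violation):
  at node 13 with bounds (-inf, +inf): OK
  at node 21 with bounds (-inf, 13): VIOLATION
Node 21 violates its bound: not (-inf < 21 < 13).
Result: Not a valid BST


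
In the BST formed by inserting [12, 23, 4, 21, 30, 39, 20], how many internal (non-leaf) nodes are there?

Tree built from: [12, 23, 4, 21, 30, 39, 20]
Tree (level-order array): [12, 4, 23, None, None, 21, 30, 20, None, None, 39]
Rule: An internal node has at least one child.
Per-node child counts:
  node 12: 2 child(ren)
  node 4: 0 child(ren)
  node 23: 2 child(ren)
  node 21: 1 child(ren)
  node 20: 0 child(ren)
  node 30: 1 child(ren)
  node 39: 0 child(ren)
Matching nodes: [12, 23, 21, 30]
Count of internal (non-leaf) nodes: 4


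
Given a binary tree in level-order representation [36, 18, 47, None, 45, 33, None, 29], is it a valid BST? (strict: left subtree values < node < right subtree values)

Level-order array: [36, 18, 47, None, 45, 33, None, 29]
Validate using subtree bounds (lo, hi): at each node, require lo < value < hi,
then recurse left with hi=value and right with lo=value.
Preorder trace (stopping at first violation):
  at node 36 with bounds (-inf, +inf): OK
  at node 18 with bounds (-inf, 36): OK
  at node 45 with bounds (18, 36): VIOLATION
Node 45 violates its bound: not (18 < 45 < 36).
Result: Not a valid BST


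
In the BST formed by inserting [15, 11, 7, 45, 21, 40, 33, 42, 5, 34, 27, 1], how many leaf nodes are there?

Tree built from: [15, 11, 7, 45, 21, 40, 33, 42, 5, 34, 27, 1]
Tree (level-order array): [15, 11, 45, 7, None, 21, None, 5, None, None, 40, 1, None, 33, 42, None, None, 27, 34]
Rule: A leaf has 0 children.
Per-node child counts:
  node 15: 2 child(ren)
  node 11: 1 child(ren)
  node 7: 1 child(ren)
  node 5: 1 child(ren)
  node 1: 0 child(ren)
  node 45: 1 child(ren)
  node 21: 1 child(ren)
  node 40: 2 child(ren)
  node 33: 2 child(ren)
  node 27: 0 child(ren)
  node 34: 0 child(ren)
  node 42: 0 child(ren)
Matching nodes: [1, 27, 34, 42]
Count of leaf nodes: 4


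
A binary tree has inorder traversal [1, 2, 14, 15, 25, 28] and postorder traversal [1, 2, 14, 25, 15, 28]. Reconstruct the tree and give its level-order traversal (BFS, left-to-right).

Inorder:   [1, 2, 14, 15, 25, 28]
Postorder: [1, 2, 14, 25, 15, 28]
Algorithm: postorder visits root last, so walk postorder right-to-left;
each value is the root of the current inorder slice — split it at that
value, recurse on the right subtree first, then the left.
Recursive splits:
  root=28; inorder splits into left=[1, 2, 14, 15, 25], right=[]
  root=15; inorder splits into left=[1, 2, 14], right=[25]
  root=25; inorder splits into left=[], right=[]
  root=14; inorder splits into left=[1, 2], right=[]
  root=2; inorder splits into left=[1], right=[]
  root=1; inorder splits into left=[], right=[]
Reconstructed level-order: [28, 15, 14, 25, 2, 1]


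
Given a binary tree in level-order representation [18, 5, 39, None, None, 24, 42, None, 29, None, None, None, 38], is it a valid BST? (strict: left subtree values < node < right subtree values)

Level-order array: [18, 5, 39, None, None, 24, 42, None, 29, None, None, None, 38]
Validate using subtree bounds (lo, hi): at each node, require lo < value < hi,
then recurse left with hi=value and right with lo=value.
Preorder trace (stopping at first violation):
  at node 18 with bounds (-inf, +inf): OK
  at node 5 with bounds (-inf, 18): OK
  at node 39 with bounds (18, +inf): OK
  at node 24 with bounds (18, 39): OK
  at node 29 with bounds (24, 39): OK
  at node 38 with bounds (29, 39): OK
  at node 42 with bounds (39, +inf): OK
No violation found at any node.
Result: Valid BST


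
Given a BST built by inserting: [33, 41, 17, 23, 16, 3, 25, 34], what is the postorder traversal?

Tree insertion order: [33, 41, 17, 23, 16, 3, 25, 34]
Tree (level-order array): [33, 17, 41, 16, 23, 34, None, 3, None, None, 25]
Postorder traversal: [3, 16, 25, 23, 17, 34, 41, 33]


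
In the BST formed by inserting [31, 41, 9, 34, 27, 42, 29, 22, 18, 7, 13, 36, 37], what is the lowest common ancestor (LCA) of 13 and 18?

Tree insertion order: [31, 41, 9, 34, 27, 42, 29, 22, 18, 7, 13, 36, 37]
Tree (level-order array): [31, 9, 41, 7, 27, 34, 42, None, None, 22, 29, None, 36, None, None, 18, None, None, None, None, 37, 13]
In a BST, the LCA of p=13, q=18 is the first node v on the
root-to-leaf path with p <= v <= q (go left if both < v, right if both > v).
Walk from root:
  at 31: both 13 and 18 < 31, go left
  at 9: both 13 and 18 > 9, go right
  at 27: both 13 and 18 < 27, go left
  at 22: both 13 and 18 < 22, go left
  at 18: 13 <= 18 <= 18, this is the LCA
LCA = 18


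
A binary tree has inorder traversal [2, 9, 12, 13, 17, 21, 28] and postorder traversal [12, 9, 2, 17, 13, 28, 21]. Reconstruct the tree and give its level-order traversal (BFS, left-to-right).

Inorder:   [2, 9, 12, 13, 17, 21, 28]
Postorder: [12, 9, 2, 17, 13, 28, 21]
Algorithm: postorder visits root last, so walk postorder right-to-left;
each value is the root of the current inorder slice — split it at that
value, recurse on the right subtree first, then the left.
Recursive splits:
  root=21; inorder splits into left=[2, 9, 12, 13, 17], right=[28]
  root=28; inorder splits into left=[], right=[]
  root=13; inorder splits into left=[2, 9, 12], right=[17]
  root=17; inorder splits into left=[], right=[]
  root=2; inorder splits into left=[], right=[9, 12]
  root=9; inorder splits into left=[], right=[12]
  root=12; inorder splits into left=[], right=[]
Reconstructed level-order: [21, 13, 28, 2, 17, 9, 12]


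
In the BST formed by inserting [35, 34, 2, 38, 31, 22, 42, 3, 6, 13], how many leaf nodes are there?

Tree built from: [35, 34, 2, 38, 31, 22, 42, 3, 6, 13]
Tree (level-order array): [35, 34, 38, 2, None, None, 42, None, 31, None, None, 22, None, 3, None, None, 6, None, 13]
Rule: A leaf has 0 children.
Per-node child counts:
  node 35: 2 child(ren)
  node 34: 1 child(ren)
  node 2: 1 child(ren)
  node 31: 1 child(ren)
  node 22: 1 child(ren)
  node 3: 1 child(ren)
  node 6: 1 child(ren)
  node 13: 0 child(ren)
  node 38: 1 child(ren)
  node 42: 0 child(ren)
Matching nodes: [13, 42]
Count of leaf nodes: 2


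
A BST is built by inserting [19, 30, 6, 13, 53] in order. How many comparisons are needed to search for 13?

Search path for 13: 19 -> 6 -> 13
Found: True
Comparisons: 3


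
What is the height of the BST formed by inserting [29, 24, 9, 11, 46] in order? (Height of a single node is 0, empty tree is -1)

Insertion order: [29, 24, 9, 11, 46]
Tree (level-order array): [29, 24, 46, 9, None, None, None, None, 11]
Compute height bottom-up (empty subtree = -1):
  height(11) = 1 + max(-1, -1) = 0
  height(9) = 1 + max(-1, 0) = 1
  height(24) = 1 + max(1, -1) = 2
  height(46) = 1 + max(-1, -1) = 0
  height(29) = 1 + max(2, 0) = 3
Height = 3


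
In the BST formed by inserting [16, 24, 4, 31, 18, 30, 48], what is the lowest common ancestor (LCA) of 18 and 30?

Tree insertion order: [16, 24, 4, 31, 18, 30, 48]
Tree (level-order array): [16, 4, 24, None, None, 18, 31, None, None, 30, 48]
In a BST, the LCA of p=18, q=30 is the first node v on the
root-to-leaf path with p <= v <= q (go left if both < v, right if both > v).
Walk from root:
  at 16: both 18 and 30 > 16, go right
  at 24: 18 <= 24 <= 30, this is the LCA
LCA = 24


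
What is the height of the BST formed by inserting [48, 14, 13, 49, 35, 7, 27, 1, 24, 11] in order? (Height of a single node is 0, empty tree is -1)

Insertion order: [48, 14, 13, 49, 35, 7, 27, 1, 24, 11]
Tree (level-order array): [48, 14, 49, 13, 35, None, None, 7, None, 27, None, 1, 11, 24]
Compute height bottom-up (empty subtree = -1):
  height(1) = 1 + max(-1, -1) = 0
  height(11) = 1 + max(-1, -1) = 0
  height(7) = 1 + max(0, 0) = 1
  height(13) = 1 + max(1, -1) = 2
  height(24) = 1 + max(-1, -1) = 0
  height(27) = 1 + max(0, -1) = 1
  height(35) = 1 + max(1, -1) = 2
  height(14) = 1 + max(2, 2) = 3
  height(49) = 1 + max(-1, -1) = 0
  height(48) = 1 + max(3, 0) = 4
Height = 4


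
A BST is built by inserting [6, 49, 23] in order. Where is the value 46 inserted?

Starting tree (level order): [6, None, 49, 23]
Insertion path: 6 -> 49 -> 23
Result: insert 46 as right child of 23
Final tree (level order): [6, None, 49, 23, None, None, 46]


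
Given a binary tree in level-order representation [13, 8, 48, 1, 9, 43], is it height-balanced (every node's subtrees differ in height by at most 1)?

Tree (level-order array): [13, 8, 48, 1, 9, 43]
Definition: a tree is height-balanced if, at every node, |h(left) - h(right)| <= 1 (empty subtree has height -1).
Bottom-up per-node check:
  node 1: h_left=-1, h_right=-1, diff=0 [OK], height=0
  node 9: h_left=-1, h_right=-1, diff=0 [OK], height=0
  node 8: h_left=0, h_right=0, diff=0 [OK], height=1
  node 43: h_left=-1, h_right=-1, diff=0 [OK], height=0
  node 48: h_left=0, h_right=-1, diff=1 [OK], height=1
  node 13: h_left=1, h_right=1, diff=0 [OK], height=2
All nodes satisfy the balance condition.
Result: Balanced


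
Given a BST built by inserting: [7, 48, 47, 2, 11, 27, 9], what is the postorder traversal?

Tree insertion order: [7, 48, 47, 2, 11, 27, 9]
Tree (level-order array): [7, 2, 48, None, None, 47, None, 11, None, 9, 27]
Postorder traversal: [2, 9, 27, 11, 47, 48, 7]


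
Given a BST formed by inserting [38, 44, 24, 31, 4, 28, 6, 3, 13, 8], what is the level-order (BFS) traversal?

Tree insertion order: [38, 44, 24, 31, 4, 28, 6, 3, 13, 8]
Tree (level-order array): [38, 24, 44, 4, 31, None, None, 3, 6, 28, None, None, None, None, 13, None, None, 8]
BFS from the root, enqueuing left then right child of each popped node:
  queue [38] -> pop 38, enqueue [24, 44], visited so far: [38]
  queue [24, 44] -> pop 24, enqueue [4, 31], visited so far: [38, 24]
  queue [44, 4, 31] -> pop 44, enqueue [none], visited so far: [38, 24, 44]
  queue [4, 31] -> pop 4, enqueue [3, 6], visited so far: [38, 24, 44, 4]
  queue [31, 3, 6] -> pop 31, enqueue [28], visited so far: [38, 24, 44, 4, 31]
  queue [3, 6, 28] -> pop 3, enqueue [none], visited so far: [38, 24, 44, 4, 31, 3]
  queue [6, 28] -> pop 6, enqueue [13], visited so far: [38, 24, 44, 4, 31, 3, 6]
  queue [28, 13] -> pop 28, enqueue [none], visited so far: [38, 24, 44, 4, 31, 3, 6, 28]
  queue [13] -> pop 13, enqueue [8], visited so far: [38, 24, 44, 4, 31, 3, 6, 28, 13]
  queue [8] -> pop 8, enqueue [none], visited so far: [38, 24, 44, 4, 31, 3, 6, 28, 13, 8]
Result: [38, 24, 44, 4, 31, 3, 6, 28, 13, 8]


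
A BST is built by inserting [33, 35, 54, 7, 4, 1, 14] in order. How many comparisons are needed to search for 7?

Search path for 7: 33 -> 7
Found: True
Comparisons: 2


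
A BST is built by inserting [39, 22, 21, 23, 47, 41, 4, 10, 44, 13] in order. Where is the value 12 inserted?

Starting tree (level order): [39, 22, 47, 21, 23, 41, None, 4, None, None, None, None, 44, None, 10, None, None, None, 13]
Insertion path: 39 -> 22 -> 21 -> 4 -> 10 -> 13
Result: insert 12 as left child of 13
Final tree (level order): [39, 22, 47, 21, 23, 41, None, 4, None, None, None, None, 44, None, 10, None, None, None, 13, 12]


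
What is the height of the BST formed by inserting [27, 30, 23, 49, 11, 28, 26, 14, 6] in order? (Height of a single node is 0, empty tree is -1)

Insertion order: [27, 30, 23, 49, 11, 28, 26, 14, 6]
Tree (level-order array): [27, 23, 30, 11, 26, 28, 49, 6, 14]
Compute height bottom-up (empty subtree = -1):
  height(6) = 1 + max(-1, -1) = 0
  height(14) = 1 + max(-1, -1) = 0
  height(11) = 1 + max(0, 0) = 1
  height(26) = 1 + max(-1, -1) = 0
  height(23) = 1 + max(1, 0) = 2
  height(28) = 1 + max(-1, -1) = 0
  height(49) = 1 + max(-1, -1) = 0
  height(30) = 1 + max(0, 0) = 1
  height(27) = 1 + max(2, 1) = 3
Height = 3


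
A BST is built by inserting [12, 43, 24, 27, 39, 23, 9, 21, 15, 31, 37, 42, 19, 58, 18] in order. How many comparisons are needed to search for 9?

Search path for 9: 12 -> 9
Found: True
Comparisons: 2


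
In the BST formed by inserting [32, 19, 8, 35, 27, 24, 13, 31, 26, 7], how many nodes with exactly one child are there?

Tree built from: [32, 19, 8, 35, 27, 24, 13, 31, 26, 7]
Tree (level-order array): [32, 19, 35, 8, 27, None, None, 7, 13, 24, 31, None, None, None, None, None, 26]
Rule: These are nodes with exactly 1 non-null child.
Per-node child counts:
  node 32: 2 child(ren)
  node 19: 2 child(ren)
  node 8: 2 child(ren)
  node 7: 0 child(ren)
  node 13: 0 child(ren)
  node 27: 2 child(ren)
  node 24: 1 child(ren)
  node 26: 0 child(ren)
  node 31: 0 child(ren)
  node 35: 0 child(ren)
Matching nodes: [24]
Count of nodes with exactly one child: 1


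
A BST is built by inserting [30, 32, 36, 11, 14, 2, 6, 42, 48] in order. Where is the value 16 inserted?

Starting tree (level order): [30, 11, 32, 2, 14, None, 36, None, 6, None, None, None, 42, None, None, None, 48]
Insertion path: 30 -> 11 -> 14
Result: insert 16 as right child of 14
Final tree (level order): [30, 11, 32, 2, 14, None, 36, None, 6, None, 16, None, 42, None, None, None, None, None, 48]


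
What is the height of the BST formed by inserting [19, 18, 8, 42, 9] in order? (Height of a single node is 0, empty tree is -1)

Insertion order: [19, 18, 8, 42, 9]
Tree (level-order array): [19, 18, 42, 8, None, None, None, None, 9]
Compute height bottom-up (empty subtree = -1):
  height(9) = 1 + max(-1, -1) = 0
  height(8) = 1 + max(-1, 0) = 1
  height(18) = 1 + max(1, -1) = 2
  height(42) = 1 + max(-1, -1) = 0
  height(19) = 1 + max(2, 0) = 3
Height = 3


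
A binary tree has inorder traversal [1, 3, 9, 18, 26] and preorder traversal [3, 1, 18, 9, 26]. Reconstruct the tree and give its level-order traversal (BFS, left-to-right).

Inorder:  [1, 3, 9, 18, 26]
Preorder: [3, 1, 18, 9, 26]
Algorithm: preorder visits root first, so consume preorder in order;
for each root, split the current inorder slice at that value into
left-subtree inorder and right-subtree inorder, then recurse.
Recursive splits:
  root=3; inorder splits into left=[1], right=[9, 18, 26]
  root=1; inorder splits into left=[], right=[]
  root=18; inorder splits into left=[9], right=[26]
  root=9; inorder splits into left=[], right=[]
  root=26; inorder splits into left=[], right=[]
Reconstructed level-order: [3, 1, 18, 9, 26]


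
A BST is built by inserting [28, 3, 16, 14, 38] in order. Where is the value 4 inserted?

Starting tree (level order): [28, 3, 38, None, 16, None, None, 14]
Insertion path: 28 -> 3 -> 16 -> 14
Result: insert 4 as left child of 14
Final tree (level order): [28, 3, 38, None, 16, None, None, 14, None, 4]


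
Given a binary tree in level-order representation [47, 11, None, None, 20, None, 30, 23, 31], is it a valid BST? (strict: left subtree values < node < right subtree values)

Level-order array: [47, 11, None, None, 20, None, 30, 23, 31]
Validate using subtree bounds (lo, hi): at each node, require lo < value < hi,
then recurse left with hi=value and right with lo=value.
Preorder trace (stopping at first violation):
  at node 47 with bounds (-inf, +inf): OK
  at node 11 with bounds (-inf, 47): OK
  at node 20 with bounds (11, 47): OK
  at node 30 with bounds (20, 47): OK
  at node 23 with bounds (20, 30): OK
  at node 31 with bounds (30, 47): OK
No violation found at any node.
Result: Valid BST


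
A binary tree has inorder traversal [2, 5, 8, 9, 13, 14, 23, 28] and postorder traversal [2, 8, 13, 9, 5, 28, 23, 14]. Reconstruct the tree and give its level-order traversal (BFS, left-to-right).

Inorder:   [2, 5, 8, 9, 13, 14, 23, 28]
Postorder: [2, 8, 13, 9, 5, 28, 23, 14]
Algorithm: postorder visits root last, so walk postorder right-to-left;
each value is the root of the current inorder slice — split it at that
value, recurse on the right subtree first, then the left.
Recursive splits:
  root=14; inorder splits into left=[2, 5, 8, 9, 13], right=[23, 28]
  root=23; inorder splits into left=[], right=[28]
  root=28; inorder splits into left=[], right=[]
  root=5; inorder splits into left=[2], right=[8, 9, 13]
  root=9; inorder splits into left=[8], right=[13]
  root=13; inorder splits into left=[], right=[]
  root=8; inorder splits into left=[], right=[]
  root=2; inorder splits into left=[], right=[]
Reconstructed level-order: [14, 5, 23, 2, 9, 28, 8, 13]


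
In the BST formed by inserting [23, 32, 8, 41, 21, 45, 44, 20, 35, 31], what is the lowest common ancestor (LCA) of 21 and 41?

Tree insertion order: [23, 32, 8, 41, 21, 45, 44, 20, 35, 31]
Tree (level-order array): [23, 8, 32, None, 21, 31, 41, 20, None, None, None, 35, 45, None, None, None, None, 44]
In a BST, the LCA of p=21, q=41 is the first node v on the
root-to-leaf path with p <= v <= q (go left if both < v, right if both > v).
Walk from root:
  at 23: 21 <= 23 <= 41, this is the LCA
LCA = 23


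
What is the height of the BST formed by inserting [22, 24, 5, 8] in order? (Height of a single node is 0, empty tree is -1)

Insertion order: [22, 24, 5, 8]
Tree (level-order array): [22, 5, 24, None, 8]
Compute height bottom-up (empty subtree = -1):
  height(8) = 1 + max(-1, -1) = 0
  height(5) = 1 + max(-1, 0) = 1
  height(24) = 1 + max(-1, -1) = 0
  height(22) = 1 + max(1, 0) = 2
Height = 2


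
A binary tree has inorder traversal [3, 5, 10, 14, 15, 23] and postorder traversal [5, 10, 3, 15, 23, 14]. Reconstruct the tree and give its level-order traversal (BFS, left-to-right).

Inorder:   [3, 5, 10, 14, 15, 23]
Postorder: [5, 10, 3, 15, 23, 14]
Algorithm: postorder visits root last, so walk postorder right-to-left;
each value is the root of the current inorder slice — split it at that
value, recurse on the right subtree first, then the left.
Recursive splits:
  root=14; inorder splits into left=[3, 5, 10], right=[15, 23]
  root=23; inorder splits into left=[15], right=[]
  root=15; inorder splits into left=[], right=[]
  root=3; inorder splits into left=[], right=[5, 10]
  root=10; inorder splits into left=[5], right=[]
  root=5; inorder splits into left=[], right=[]
Reconstructed level-order: [14, 3, 23, 10, 15, 5]


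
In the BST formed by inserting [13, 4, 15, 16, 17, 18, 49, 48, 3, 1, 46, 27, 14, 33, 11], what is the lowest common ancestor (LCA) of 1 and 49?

Tree insertion order: [13, 4, 15, 16, 17, 18, 49, 48, 3, 1, 46, 27, 14, 33, 11]
Tree (level-order array): [13, 4, 15, 3, 11, 14, 16, 1, None, None, None, None, None, None, 17, None, None, None, 18, None, 49, 48, None, 46, None, 27, None, None, 33]
In a BST, the LCA of p=1, q=49 is the first node v on the
root-to-leaf path with p <= v <= q (go left if both < v, right if both > v).
Walk from root:
  at 13: 1 <= 13 <= 49, this is the LCA
LCA = 13


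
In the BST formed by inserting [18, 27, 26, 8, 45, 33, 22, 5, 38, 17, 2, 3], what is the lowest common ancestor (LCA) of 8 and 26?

Tree insertion order: [18, 27, 26, 8, 45, 33, 22, 5, 38, 17, 2, 3]
Tree (level-order array): [18, 8, 27, 5, 17, 26, 45, 2, None, None, None, 22, None, 33, None, None, 3, None, None, None, 38]
In a BST, the LCA of p=8, q=26 is the first node v on the
root-to-leaf path with p <= v <= q (go left if both < v, right if both > v).
Walk from root:
  at 18: 8 <= 18 <= 26, this is the LCA
LCA = 18


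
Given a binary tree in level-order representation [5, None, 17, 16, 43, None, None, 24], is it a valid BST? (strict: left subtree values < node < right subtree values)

Level-order array: [5, None, 17, 16, 43, None, None, 24]
Validate using subtree bounds (lo, hi): at each node, require lo < value < hi,
then recurse left with hi=value and right with lo=value.
Preorder trace (stopping at first violation):
  at node 5 with bounds (-inf, +inf): OK
  at node 17 with bounds (5, +inf): OK
  at node 16 with bounds (5, 17): OK
  at node 43 with bounds (17, +inf): OK
  at node 24 with bounds (17, 43): OK
No violation found at any node.
Result: Valid BST


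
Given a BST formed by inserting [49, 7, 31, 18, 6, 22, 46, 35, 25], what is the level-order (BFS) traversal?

Tree insertion order: [49, 7, 31, 18, 6, 22, 46, 35, 25]
Tree (level-order array): [49, 7, None, 6, 31, None, None, 18, 46, None, 22, 35, None, None, 25]
BFS from the root, enqueuing left then right child of each popped node:
  queue [49] -> pop 49, enqueue [7], visited so far: [49]
  queue [7] -> pop 7, enqueue [6, 31], visited so far: [49, 7]
  queue [6, 31] -> pop 6, enqueue [none], visited so far: [49, 7, 6]
  queue [31] -> pop 31, enqueue [18, 46], visited so far: [49, 7, 6, 31]
  queue [18, 46] -> pop 18, enqueue [22], visited so far: [49, 7, 6, 31, 18]
  queue [46, 22] -> pop 46, enqueue [35], visited so far: [49, 7, 6, 31, 18, 46]
  queue [22, 35] -> pop 22, enqueue [25], visited so far: [49, 7, 6, 31, 18, 46, 22]
  queue [35, 25] -> pop 35, enqueue [none], visited so far: [49, 7, 6, 31, 18, 46, 22, 35]
  queue [25] -> pop 25, enqueue [none], visited so far: [49, 7, 6, 31, 18, 46, 22, 35, 25]
Result: [49, 7, 6, 31, 18, 46, 22, 35, 25]


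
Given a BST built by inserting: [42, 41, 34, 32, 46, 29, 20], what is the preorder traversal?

Tree insertion order: [42, 41, 34, 32, 46, 29, 20]
Tree (level-order array): [42, 41, 46, 34, None, None, None, 32, None, 29, None, 20]
Preorder traversal: [42, 41, 34, 32, 29, 20, 46]


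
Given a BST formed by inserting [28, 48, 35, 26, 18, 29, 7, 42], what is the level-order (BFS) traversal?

Tree insertion order: [28, 48, 35, 26, 18, 29, 7, 42]
Tree (level-order array): [28, 26, 48, 18, None, 35, None, 7, None, 29, 42]
BFS from the root, enqueuing left then right child of each popped node:
  queue [28] -> pop 28, enqueue [26, 48], visited so far: [28]
  queue [26, 48] -> pop 26, enqueue [18], visited so far: [28, 26]
  queue [48, 18] -> pop 48, enqueue [35], visited so far: [28, 26, 48]
  queue [18, 35] -> pop 18, enqueue [7], visited so far: [28, 26, 48, 18]
  queue [35, 7] -> pop 35, enqueue [29, 42], visited so far: [28, 26, 48, 18, 35]
  queue [7, 29, 42] -> pop 7, enqueue [none], visited so far: [28, 26, 48, 18, 35, 7]
  queue [29, 42] -> pop 29, enqueue [none], visited so far: [28, 26, 48, 18, 35, 7, 29]
  queue [42] -> pop 42, enqueue [none], visited so far: [28, 26, 48, 18, 35, 7, 29, 42]
Result: [28, 26, 48, 18, 35, 7, 29, 42]


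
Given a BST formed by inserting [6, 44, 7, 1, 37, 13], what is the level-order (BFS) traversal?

Tree insertion order: [6, 44, 7, 1, 37, 13]
Tree (level-order array): [6, 1, 44, None, None, 7, None, None, 37, 13]
BFS from the root, enqueuing left then right child of each popped node:
  queue [6] -> pop 6, enqueue [1, 44], visited so far: [6]
  queue [1, 44] -> pop 1, enqueue [none], visited so far: [6, 1]
  queue [44] -> pop 44, enqueue [7], visited so far: [6, 1, 44]
  queue [7] -> pop 7, enqueue [37], visited so far: [6, 1, 44, 7]
  queue [37] -> pop 37, enqueue [13], visited so far: [6, 1, 44, 7, 37]
  queue [13] -> pop 13, enqueue [none], visited so far: [6, 1, 44, 7, 37, 13]
Result: [6, 1, 44, 7, 37, 13]


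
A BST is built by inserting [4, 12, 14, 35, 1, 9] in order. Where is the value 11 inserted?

Starting tree (level order): [4, 1, 12, None, None, 9, 14, None, None, None, 35]
Insertion path: 4 -> 12 -> 9
Result: insert 11 as right child of 9
Final tree (level order): [4, 1, 12, None, None, 9, 14, None, 11, None, 35]


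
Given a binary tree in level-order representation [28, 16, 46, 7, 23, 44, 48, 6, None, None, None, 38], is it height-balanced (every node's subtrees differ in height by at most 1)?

Tree (level-order array): [28, 16, 46, 7, 23, 44, 48, 6, None, None, None, 38]
Definition: a tree is height-balanced if, at every node, |h(left) - h(right)| <= 1 (empty subtree has height -1).
Bottom-up per-node check:
  node 6: h_left=-1, h_right=-1, diff=0 [OK], height=0
  node 7: h_left=0, h_right=-1, diff=1 [OK], height=1
  node 23: h_left=-1, h_right=-1, diff=0 [OK], height=0
  node 16: h_left=1, h_right=0, diff=1 [OK], height=2
  node 38: h_left=-1, h_right=-1, diff=0 [OK], height=0
  node 44: h_left=0, h_right=-1, diff=1 [OK], height=1
  node 48: h_left=-1, h_right=-1, diff=0 [OK], height=0
  node 46: h_left=1, h_right=0, diff=1 [OK], height=2
  node 28: h_left=2, h_right=2, diff=0 [OK], height=3
All nodes satisfy the balance condition.
Result: Balanced


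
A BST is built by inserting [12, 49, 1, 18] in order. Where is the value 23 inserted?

Starting tree (level order): [12, 1, 49, None, None, 18]
Insertion path: 12 -> 49 -> 18
Result: insert 23 as right child of 18
Final tree (level order): [12, 1, 49, None, None, 18, None, None, 23]


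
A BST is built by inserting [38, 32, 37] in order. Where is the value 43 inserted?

Starting tree (level order): [38, 32, None, None, 37]
Insertion path: 38
Result: insert 43 as right child of 38
Final tree (level order): [38, 32, 43, None, 37]


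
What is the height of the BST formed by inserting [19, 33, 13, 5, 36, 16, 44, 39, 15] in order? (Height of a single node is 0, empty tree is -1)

Insertion order: [19, 33, 13, 5, 36, 16, 44, 39, 15]
Tree (level-order array): [19, 13, 33, 5, 16, None, 36, None, None, 15, None, None, 44, None, None, 39]
Compute height bottom-up (empty subtree = -1):
  height(5) = 1 + max(-1, -1) = 0
  height(15) = 1 + max(-1, -1) = 0
  height(16) = 1 + max(0, -1) = 1
  height(13) = 1 + max(0, 1) = 2
  height(39) = 1 + max(-1, -1) = 0
  height(44) = 1 + max(0, -1) = 1
  height(36) = 1 + max(-1, 1) = 2
  height(33) = 1 + max(-1, 2) = 3
  height(19) = 1 + max(2, 3) = 4
Height = 4


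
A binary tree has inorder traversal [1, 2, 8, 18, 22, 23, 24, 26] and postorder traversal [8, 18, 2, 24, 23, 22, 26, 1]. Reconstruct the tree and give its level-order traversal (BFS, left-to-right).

Inorder:   [1, 2, 8, 18, 22, 23, 24, 26]
Postorder: [8, 18, 2, 24, 23, 22, 26, 1]
Algorithm: postorder visits root last, so walk postorder right-to-left;
each value is the root of the current inorder slice — split it at that
value, recurse on the right subtree first, then the left.
Recursive splits:
  root=1; inorder splits into left=[], right=[2, 8, 18, 22, 23, 24, 26]
  root=26; inorder splits into left=[2, 8, 18, 22, 23, 24], right=[]
  root=22; inorder splits into left=[2, 8, 18], right=[23, 24]
  root=23; inorder splits into left=[], right=[24]
  root=24; inorder splits into left=[], right=[]
  root=2; inorder splits into left=[], right=[8, 18]
  root=18; inorder splits into left=[8], right=[]
  root=8; inorder splits into left=[], right=[]
Reconstructed level-order: [1, 26, 22, 2, 23, 18, 24, 8]


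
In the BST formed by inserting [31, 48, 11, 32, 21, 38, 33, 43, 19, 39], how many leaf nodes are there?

Tree built from: [31, 48, 11, 32, 21, 38, 33, 43, 19, 39]
Tree (level-order array): [31, 11, 48, None, 21, 32, None, 19, None, None, 38, None, None, 33, 43, None, None, 39]
Rule: A leaf has 0 children.
Per-node child counts:
  node 31: 2 child(ren)
  node 11: 1 child(ren)
  node 21: 1 child(ren)
  node 19: 0 child(ren)
  node 48: 1 child(ren)
  node 32: 1 child(ren)
  node 38: 2 child(ren)
  node 33: 0 child(ren)
  node 43: 1 child(ren)
  node 39: 0 child(ren)
Matching nodes: [19, 33, 39]
Count of leaf nodes: 3


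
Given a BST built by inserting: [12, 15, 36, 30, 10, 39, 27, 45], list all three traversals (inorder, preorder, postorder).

Tree insertion order: [12, 15, 36, 30, 10, 39, 27, 45]
Tree (level-order array): [12, 10, 15, None, None, None, 36, 30, 39, 27, None, None, 45]
Inorder (L, root, R): [10, 12, 15, 27, 30, 36, 39, 45]
Preorder (root, L, R): [12, 10, 15, 36, 30, 27, 39, 45]
Postorder (L, R, root): [10, 27, 30, 45, 39, 36, 15, 12]


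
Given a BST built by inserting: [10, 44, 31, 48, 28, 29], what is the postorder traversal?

Tree insertion order: [10, 44, 31, 48, 28, 29]
Tree (level-order array): [10, None, 44, 31, 48, 28, None, None, None, None, 29]
Postorder traversal: [29, 28, 31, 48, 44, 10]


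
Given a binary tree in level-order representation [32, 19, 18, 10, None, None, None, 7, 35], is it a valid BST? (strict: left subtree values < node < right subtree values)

Level-order array: [32, 19, 18, 10, None, None, None, 7, 35]
Validate using subtree bounds (lo, hi): at each node, require lo < value < hi,
then recurse left with hi=value and right with lo=value.
Preorder trace (stopping at first violation):
  at node 32 with bounds (-inf, +inf): OK
  at node 19 with bounds (-inf, 32): OK
  at node 10 with bounds (-inf, 19): OK
  at node 7 with bounds (-inf, 10): OK
  at node 35 with bounds (10, 19): VIOLATION
Node 35 violates its bound: not (10 < 35 < 19).
Result: Not a valid BST


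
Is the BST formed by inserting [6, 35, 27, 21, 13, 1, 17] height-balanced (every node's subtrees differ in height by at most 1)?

Tree (level-order array): [6, 1, 35, None, None, 27, None, 21, None, 13, None, None, 17]
Definition: a tree is height-balanced if, at every node, |h(left) - h(right)| <= 1 (empty subtree has height -1).
Bottom-up per-node check:
  node 1: h_left=-1, h_right=-1, diff=0 [OK], height=0
  node 17: h_left=-1, h_right=-1, diff=0 [OK], height=0
  node 13: h_left=-1, h_right=0, diff=1 [OK], height=1
  node 21: h_left=1, h_right=-1, diff=2 [FAIL (|1--1|=2 > 1)], height=2
  node 27: h_left=2, h_right=-1, diff=3 [FAIL (|2--1|=3 > 1)], height=3
  node 35: h_left=3, h_right=-1, diff=4 [FAIL (|3--1|=4 > 1)], height=4
  node 6: h_left=0, h_right=4, diff=4 [FAIL (|0-4|=4 > 1)], height=5
Node 21 violates the condition: |1 - -1| = 2 > 1.
Result: Not balanced


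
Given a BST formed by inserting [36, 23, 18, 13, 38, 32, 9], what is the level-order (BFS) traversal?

Tree insertion order: [36, 23, 18, 13, 38, 32, 9]
Tree (level-order array): [36, 23, 38, 18, 32, None, None, 13, None, None, None, 9]
BFS from the root, enqueuing left then right child of each popped node:
  queue [36] -> pop 36, enqueue [23, 38], visited so far: [36]
  queue [23, 38] -> pop 23, enqueue [18, 32], visited so far: [36, 23]
  queue [38, 18, 32] -> pop 38, enqueue [none], visited so far: [36, 23, 38]
  queue [18, 32] -> pop 18, enqueue [13], visited so far: [36, 23, 38, 18]
  queue [32, 13] -> pop 32, enqueue [none], visited so far: [36, 23, 38, 18, 32]
  queue [13] -> pop 13, enqueue [9], visited so far: [36, 23, 38, 18, 32, 13]
  queue [9] -> pop 9, enqueue [none], visited so far: [36, 23, 38, 18, 32, 13, 9]
Result: [36, 23, 38, 18, 32, 13, 9]


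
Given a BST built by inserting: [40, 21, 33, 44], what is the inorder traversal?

Tree insertion order: [40, 21, 33, 44]
Tree (level-order array): [40, 21, 44, None, 33]
Inorder traversal: [21, 33, 40, 44]


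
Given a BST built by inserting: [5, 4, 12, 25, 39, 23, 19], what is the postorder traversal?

Tree insertion order: [5, 4, 12, 25, 39, 23, 19]
Tree (level-order array): [5, 4, 12, None, None, None, 25, 23, 39, 19]
Postorder traversal: [4, 19, 23, 39, 25, 12, 5]


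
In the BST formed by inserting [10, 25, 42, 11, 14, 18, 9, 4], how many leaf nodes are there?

Tree built from: [10, 25, 42, 11, 14, 18, 9, 4]
Tree (level-order array): [10, 9, 25, 4, None, 11, 42, None, None, None, 14, None, None, None, 18]
Rule: A leaf has 0 children.
Per-node child counts:
  node 10: 2 child(ren)
  node 9: 1 child(ren)
  node 4: 0 child(ren)
  node 25: 2 child(ren)
  node 11: 1 child(ren)
  node 14: 1 child(ren)
  node 18: 0 child(ren)
  node 42: 0 child(ren)
Matching nodes: [4, 18, 42]
Count of leaf nodes: 3


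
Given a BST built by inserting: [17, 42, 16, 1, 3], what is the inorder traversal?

Tree insertion order: [17, 42, 16, 1, 3]
Tree (level-order array): [17, 16, 42, 1, None, None, None, None, 3]
Inorder traversal: [1, 3, 16, 17, 42]


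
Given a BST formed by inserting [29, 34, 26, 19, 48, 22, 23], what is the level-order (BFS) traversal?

Tree insertion order: [29, 34, 26, 19, 48, 22, 23]
Tree (level-order array): [29, 26, 34, 19, None, None, 48, None, 22, None, None, None, 23]
BFS from the root, enqueuing left then right child of each popped node:
  queue [29] -> pop 29, enqueue [26, 34], visited so far: [29]
  queue [26, 34] -> pop 26, enqueue [19], visited so far: [29, 26]
  queue [34, 19] -> pop 34, enqueue [48], visited so far: [29, 26, 34]
  queue [19, 48] -> pop 19, enqueue [22], visited so far: [29, 26, 34, 19]
  queue [48, 22] -> pop 48, enqueue [none], visited so far: [29, 26, 34, 19, 48]
  queue [22] -> pop 22, enqueue [23], visited so far: [29, 26, 34, 19, 48, 22]
  queue [23] -> pop 23, enqueue [none], visited so far: [29, 26, 34, 19, 48, 22, 23]
Result: [29, 26, 34, 19, 48, 22, 23]


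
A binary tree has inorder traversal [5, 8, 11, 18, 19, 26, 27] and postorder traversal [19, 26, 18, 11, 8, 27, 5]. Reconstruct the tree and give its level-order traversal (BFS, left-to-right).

Inorder:   [5, 8, 11, 18, 19, 26, 27]
Postorder: [19, 26, 18, 11, 8, 27, 5]
Algorithm: postorder visits root last, so walk postorder right-to-left;
each value is the root of the current inorder slice — split it at that
value, recurse on the right subtree first, then the left.
Recursive splits:
  root=5; inorder splits into left=[], right=[8, 11, 18, 19, 26, 27]
  root=27; inorder splits into left=[8, 11, 18, 19, 26], right=[]
  root=8; inorder splits into left=[], right=[11, 18, 19, 26]
  root=11; inorder splits into left=[], right=[18, 19, 26]
  root=18; inorder splits into left=[], right=[19, 26]
  root=26; inorder splits into left=[19], right=[]
  root=19; inorder splits into left=[], right=[]
Reconstructed level-order: [5, 27, 8, 11, 18, 26, 19]


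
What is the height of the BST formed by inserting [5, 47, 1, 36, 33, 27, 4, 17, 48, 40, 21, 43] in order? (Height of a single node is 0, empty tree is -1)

Insertion order: [5, 47, 1, 36, 33, 27, 4, 17, 48, 40, 21, 43]
Tree (level-order array): [5, 1, 47, None, 4, 36, 48, None, None, 33, 40, None, None, 27, None, None, 43, 17, None, None, None, None, 21]
Compute height bottom-up (empty subtree = -1):
  height(4) = 1 + max(-1, -1) = 0
  height(1) = 1 + max(-1, 0) = 1
  height(21) = 1 + max(-1, -1) = 0
  height(17) = 1 + max(-1, 0) = 1
  height(27) = 1 + max(1, -1) = 2
  height(33) = 1 + max(2, -1) = 3
  height(43) = 1 + max(-1, -1) = 0
  height(40) = 1 + max(-1, 0) = 1
  height(36) = 1 + max(3, 1) = 4
  height(48) = 1 + max(-1, -1) = 0
  height(47) = 1 + max(4, 0) = 5
  height(5) = 1 + max(1, 5) = 6
Height = 6
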